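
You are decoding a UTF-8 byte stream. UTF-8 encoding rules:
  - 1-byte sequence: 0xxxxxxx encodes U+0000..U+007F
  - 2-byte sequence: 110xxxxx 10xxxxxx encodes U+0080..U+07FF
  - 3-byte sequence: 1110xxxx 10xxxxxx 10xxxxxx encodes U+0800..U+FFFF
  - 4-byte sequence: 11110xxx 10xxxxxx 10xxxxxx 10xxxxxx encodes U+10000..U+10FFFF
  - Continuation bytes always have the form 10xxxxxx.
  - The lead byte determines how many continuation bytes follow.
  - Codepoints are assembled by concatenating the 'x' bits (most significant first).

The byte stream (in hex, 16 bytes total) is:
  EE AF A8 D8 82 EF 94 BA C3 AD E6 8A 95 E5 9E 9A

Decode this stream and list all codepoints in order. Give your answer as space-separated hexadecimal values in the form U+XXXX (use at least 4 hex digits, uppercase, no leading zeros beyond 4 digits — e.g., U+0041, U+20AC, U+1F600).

Byte[0]=EE: 3-byte lead, need 2 cont bytes. acc=0xE
Byte[1]=AF: continuation. acc=(acc<<6)|0x2F=0x3AF
Byte[2]=A8: continuation. acc=(acc<<6)|0x28=0xEBE8
Completed: cp=U+EBE8 (starts at byte 0)
Byte[3]=D8: 2-byte lead, need 1 cont bytes. acc=0x18
Byte[4]=82: continuation. acc=(acc<<6)|0x02=0x602
Completed: cp=U+0602 (starts at byte 3)
Byte[5]=EF: 3-byte lead, need 2 cont bytes. acc=0xF
Byte[6]=94: continuation. acc=(acc<<6)|0x14=0x3D4
Byte[7]=BA: continuation. acc=(acc<<6)|0x3A=0xF53A
Completed: cp=U+F53A (starts at byte 5)
Byte[8]=C3: 2-byte lead, need 1 cont bytes. acc=0x3
Byte[9]=AD: continuation. acc=(acc<<6)|0x2D=0xED
Completed: cp=U+00ED (starts at byte 8)
Byte[10]=E6: 3-byte lead, need 2 cont bytes. acc=0x6
Byte[11]=8A: continuation. acc=(acc<<6)|0x0A=0x18A
Byte[12]=95: continuation. acc=(acc<<6)|0x15=0x6295
Completed: cp=U+6295 (starts at byte 10)
Byte[13]=E5: 3-byte lead, need 2 cont bytes. acc=0x5
Byte[14]=9E: continuation. acc=(acc<<6)|0x1E=0x15E
Byte[15]=9A: continuation. acc=(acc<<6)|0x1A=0x579A
Completed: cp=U+579A (starts at byte 13)

Answer: U+EBE8 U+0602 U+F53A U+00ED U+6295 U+579A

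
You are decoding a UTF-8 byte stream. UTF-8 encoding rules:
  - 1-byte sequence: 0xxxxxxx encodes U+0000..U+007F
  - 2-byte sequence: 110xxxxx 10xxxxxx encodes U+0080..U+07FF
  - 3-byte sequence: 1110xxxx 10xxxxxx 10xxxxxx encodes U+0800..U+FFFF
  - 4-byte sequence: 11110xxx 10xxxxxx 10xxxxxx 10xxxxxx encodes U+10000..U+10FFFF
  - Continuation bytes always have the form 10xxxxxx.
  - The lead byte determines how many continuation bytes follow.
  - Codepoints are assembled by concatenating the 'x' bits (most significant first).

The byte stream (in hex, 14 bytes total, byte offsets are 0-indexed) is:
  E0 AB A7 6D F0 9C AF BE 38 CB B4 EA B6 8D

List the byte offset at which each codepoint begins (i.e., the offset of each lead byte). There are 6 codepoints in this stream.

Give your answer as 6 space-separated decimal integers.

Byte[0]=E0: 3-byte lead, need 2 cont bytes. acc=0x0
Byte[1]=AB: continuation. acc=(acc<<6)|0x2B=0x2B
Byte[2]=A7: continuation. acc=(acc<<6)|0x27=0xAE7
Completed: cp=U+0AE7 (starts at byte 0)
Byte[3]=6D: 1-byte ASCII. cp=U+006D
Byte[4]=F0: 4-byte lead, need 3 cont bytes. acc=0x0
Byte[5]=9C: continuation. acc=(acc<<6)|0x1C=0x1C
Byte[6]=AF: continuation. acc=(acc<<6)|0x2F=0x72F
Byte[7]=BE: continuation. acc=(acc<<6)|0x3E=0x1CBFE
Completed: cp=U+1CBFE (starts at byte 4)
Byte[8]=38: 1-byte ASCII. cp=U+0038
Byte[9]=CB: 2-byte lead, need 1 cont bytes. acc=0xB
Byte[10]=B4: continuation. acc=(acc<<6)|0x34=0x2F4
Completed: cp=U+02F4 (starts at byte 9)
Byte[11]=EA: 3-byte lead, need 2 cont bytes. acc=0xA
Byte[12]=B6: continuation. acc=(acc<<6)|0x36=0x2B6
Byte[13]=8D: continuation. acc=(acc<<6)|0x0D=0xAD8D
Completed: cp=U+AD8D (starts at byte 11)

Answer: 0 3 4 8 9 11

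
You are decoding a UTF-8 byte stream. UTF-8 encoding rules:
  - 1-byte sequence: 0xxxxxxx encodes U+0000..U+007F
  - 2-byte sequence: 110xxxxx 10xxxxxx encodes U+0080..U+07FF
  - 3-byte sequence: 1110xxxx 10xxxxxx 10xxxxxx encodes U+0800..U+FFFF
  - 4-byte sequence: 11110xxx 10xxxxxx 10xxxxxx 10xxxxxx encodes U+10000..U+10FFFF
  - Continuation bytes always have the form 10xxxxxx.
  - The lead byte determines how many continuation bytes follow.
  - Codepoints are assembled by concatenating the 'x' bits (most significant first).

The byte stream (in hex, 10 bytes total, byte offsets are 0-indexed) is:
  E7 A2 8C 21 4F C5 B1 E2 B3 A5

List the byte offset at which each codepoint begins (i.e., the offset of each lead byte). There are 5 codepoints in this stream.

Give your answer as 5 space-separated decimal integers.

Byte[0]=E7: 3-byte lead, need 2 cont bytes. acc=0x7
Byte[1]=A2: continuation. acc=(acc<<6)|0x22=0x1E2
Byte[2]=8C: continuation. acc=(acc<<6)|0x0C=0x788C
Completed: cp=U+788C (starts at byte 0)
Byte[3]=21: 1-byte ASCII. cp=U+0021
Byte[4]=4F: 1-byte ASCII. cp=U+004F
Byte[5]=C5: 2-byte lead, need 1 cont bytes. acc=0x5
Byte[6]=B1: continuation. acc=(acc<<6)|0x31=0x171
Completed: cp=U+0171 (starts at byte 5)
Byte[7]=E2: 3-byte lead, need 2 cont bytes. acc=0x2
Byte[8]=B3: continuation. acc=(acc<<6)|0x33=0xB3
Byte[9]=A5: continuation. acc=(acc<<6)|0x25=0x2CE5
Completed: cp=U+2CE5 (starts at byte 7)

Answer: 0 3 4 5 7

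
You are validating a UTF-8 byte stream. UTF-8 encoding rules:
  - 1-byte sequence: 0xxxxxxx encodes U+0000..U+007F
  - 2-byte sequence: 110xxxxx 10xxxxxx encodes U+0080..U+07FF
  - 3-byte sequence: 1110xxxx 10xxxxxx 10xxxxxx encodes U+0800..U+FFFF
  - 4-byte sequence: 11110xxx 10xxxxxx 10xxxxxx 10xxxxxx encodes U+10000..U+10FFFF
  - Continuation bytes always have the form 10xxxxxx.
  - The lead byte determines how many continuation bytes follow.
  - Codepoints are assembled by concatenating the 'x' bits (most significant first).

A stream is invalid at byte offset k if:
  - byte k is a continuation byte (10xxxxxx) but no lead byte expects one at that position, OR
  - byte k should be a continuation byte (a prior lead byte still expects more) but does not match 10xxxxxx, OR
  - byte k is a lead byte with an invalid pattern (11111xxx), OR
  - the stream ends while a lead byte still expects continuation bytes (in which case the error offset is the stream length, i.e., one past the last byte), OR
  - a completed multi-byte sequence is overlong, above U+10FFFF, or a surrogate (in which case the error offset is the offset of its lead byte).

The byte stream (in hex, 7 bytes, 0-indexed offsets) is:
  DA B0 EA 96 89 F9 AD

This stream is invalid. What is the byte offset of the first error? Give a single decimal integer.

Byte[0]=DA: 2-byte lead, need 1 cont bytes. acc=0x1A
Byte[1]=B0: continuation. acc=(acc<<6)|0x30=0x6B0
Completed: cp=U+06B0 (starts at byte 0)
Byte[2]=EA: 3-byte lead, need 2 cont bytes. acc=0xA
Byte[3]=96: continuation. acc=(acc<<6)|0x16=0x296
Byte[4]=89: continuation. acc=(acc<<6)|0x09=0xA589
Completed: cp=U+A589 (starts at byte 2)
Byte[5]=F9: INVALID lead byte (not 0xxx/110x/1110/11110)

Answer: 5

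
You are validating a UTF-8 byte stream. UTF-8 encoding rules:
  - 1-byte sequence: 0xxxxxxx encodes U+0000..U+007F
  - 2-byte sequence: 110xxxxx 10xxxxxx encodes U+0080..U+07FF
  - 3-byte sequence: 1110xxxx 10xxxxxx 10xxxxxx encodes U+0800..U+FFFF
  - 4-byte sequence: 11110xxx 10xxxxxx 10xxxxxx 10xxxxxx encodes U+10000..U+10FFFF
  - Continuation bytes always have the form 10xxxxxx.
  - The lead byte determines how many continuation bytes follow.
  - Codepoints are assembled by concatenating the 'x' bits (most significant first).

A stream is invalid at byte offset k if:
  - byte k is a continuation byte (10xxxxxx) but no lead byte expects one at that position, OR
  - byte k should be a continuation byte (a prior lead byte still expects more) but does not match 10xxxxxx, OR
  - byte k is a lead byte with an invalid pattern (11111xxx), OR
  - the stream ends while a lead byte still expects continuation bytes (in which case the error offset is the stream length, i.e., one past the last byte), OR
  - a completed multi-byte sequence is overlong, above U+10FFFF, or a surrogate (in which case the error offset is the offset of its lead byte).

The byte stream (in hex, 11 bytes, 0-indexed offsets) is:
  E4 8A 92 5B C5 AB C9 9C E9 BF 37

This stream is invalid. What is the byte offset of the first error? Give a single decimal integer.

Answer: 10

Derivation:
Byte[0]=E4: 3-byte lead, need 2 cont bytes. acc=0x4
Byte[1]=8A: continuation. acc=(acc<<6)|0x0A=0x10A
Byte[2]=92: continuation. acc=(acc<<6)|0x12=0x4292
Completed: cp=U+4292 (starts at byte 0)
Byte[3]=5B: 1-byte ASCII. cp=U+005B
Byte[4]=C5: 2-byte lead, need 1 cont bytes. acc=0x5
Byte[5]=AB: continuation. acc=(acc<<6)|0x2B=0x16B
Completed: cp=U+016B (starts at byte 4)
Byte[6]=C9: 2-byte lead, need 1 cont bytes. acc=0x9
Byte[7]=9C: continuation. acc=(acc<<6)|0x1C=0x25C
Completed: cp=U+025C (starts at byte 6)
Byte[8]=E9: 3-byte lead, need 2 cont bytes. acc=0x9
Byte[9]=BF: continuation. acc=(acc<<6)|0x3F=0x27F
Byte[10]=37: expected 10xxxxxx continuation. INVALID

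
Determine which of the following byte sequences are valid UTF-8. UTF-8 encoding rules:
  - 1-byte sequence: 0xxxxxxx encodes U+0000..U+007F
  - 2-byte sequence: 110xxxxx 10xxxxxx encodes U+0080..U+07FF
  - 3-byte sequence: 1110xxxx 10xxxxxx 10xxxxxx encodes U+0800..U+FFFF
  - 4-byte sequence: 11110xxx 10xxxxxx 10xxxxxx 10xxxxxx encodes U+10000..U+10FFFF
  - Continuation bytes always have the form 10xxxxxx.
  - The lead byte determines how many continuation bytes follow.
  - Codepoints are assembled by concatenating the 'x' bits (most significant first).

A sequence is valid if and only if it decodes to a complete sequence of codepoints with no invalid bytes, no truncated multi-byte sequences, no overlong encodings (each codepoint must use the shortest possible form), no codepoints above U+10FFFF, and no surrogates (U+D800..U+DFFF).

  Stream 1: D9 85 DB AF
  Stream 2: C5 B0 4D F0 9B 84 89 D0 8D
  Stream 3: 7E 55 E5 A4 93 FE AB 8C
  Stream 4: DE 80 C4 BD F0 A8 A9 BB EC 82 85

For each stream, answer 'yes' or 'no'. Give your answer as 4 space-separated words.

Answer: yes yes no yes

Derivation:
Stream 1: decodes cleanly. VALID
Stream 2: decodes cleanly. VALID
Stream 3: error at byte offset 5. INVALID
Stream 4: decodes cleanly. VALID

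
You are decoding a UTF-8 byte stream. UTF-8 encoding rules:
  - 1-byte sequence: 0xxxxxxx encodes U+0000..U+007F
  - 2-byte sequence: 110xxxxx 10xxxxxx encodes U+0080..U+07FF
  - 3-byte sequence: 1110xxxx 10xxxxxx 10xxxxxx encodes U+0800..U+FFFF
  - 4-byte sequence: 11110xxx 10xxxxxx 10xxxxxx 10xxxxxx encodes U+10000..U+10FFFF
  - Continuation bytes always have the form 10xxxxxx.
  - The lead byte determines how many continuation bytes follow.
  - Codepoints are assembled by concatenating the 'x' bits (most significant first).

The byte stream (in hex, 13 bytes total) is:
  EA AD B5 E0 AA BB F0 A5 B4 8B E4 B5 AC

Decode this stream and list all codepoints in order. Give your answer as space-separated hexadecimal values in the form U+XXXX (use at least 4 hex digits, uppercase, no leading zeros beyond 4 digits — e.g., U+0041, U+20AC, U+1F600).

Answer: U+AB75 U+0ABB U+25D0B U+4D6C

Derivation:
Byte[0]=EA: 3-byte lead, need 2 cont bytes. acc=0xA
Byte[1]=AD: continuation. acc=(acc<<6)|0x2D=0x2AD
Byte[2]=B5: continuation. acc=(acc<<6)|0x35=0xAB75
Completed: cp=U+AB75 (starts at byte 0)
Byte[3]=E0: 3-byte lead, need 2 cont bytes. acc=0x0
Byte[4]=AA: continuation. acc=(acc<<6)|0x2A=0x2A
Byte[5]=BB: continuation. acc=(acc<<6)|0x3B=0xABB
Completed: cp=U+0ABB (starts at byte 3)
Byte[6]=F0: 4-byte lead, need 3 cont bytes. acc=0x0
Byte[7]=A5: continuation. acc=(acc<<6)|0x25=0x25
Byte[8]=B4: continuation. acc=(acc<<6)|0x34=0x974
Byte[9]=8B: continuation. acc=(acc<<6)|0x0B=0x25D0B
Completed: cp=U+25D0B (starts at byte 6)
Byte[10]=E4: 3-byte lead, need 2 cont bytes. acc=0x4
Byte[11]=B5: continuation. acc=(acc<<6)|0x35=0x135
Byte[12]=AC: continuation. acc=(acc<<6)|0x2C=0x4D6C
Completed: cp=U+4D6C (starts at byte 10)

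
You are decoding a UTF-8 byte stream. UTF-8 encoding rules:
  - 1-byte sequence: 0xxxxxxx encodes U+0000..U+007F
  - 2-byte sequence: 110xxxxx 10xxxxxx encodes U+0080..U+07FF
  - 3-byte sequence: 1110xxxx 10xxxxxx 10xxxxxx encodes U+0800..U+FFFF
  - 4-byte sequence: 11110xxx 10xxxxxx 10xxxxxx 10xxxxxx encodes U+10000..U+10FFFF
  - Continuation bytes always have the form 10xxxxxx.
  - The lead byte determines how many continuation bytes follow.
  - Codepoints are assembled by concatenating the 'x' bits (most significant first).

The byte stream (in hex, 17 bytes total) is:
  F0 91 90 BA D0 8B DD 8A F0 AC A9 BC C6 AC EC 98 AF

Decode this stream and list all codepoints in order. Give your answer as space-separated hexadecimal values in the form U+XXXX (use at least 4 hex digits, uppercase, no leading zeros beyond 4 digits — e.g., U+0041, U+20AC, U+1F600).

Answer: U+1143A U+040B U+074A U+2CA7C U+01AC U+C62F

Derivation:
Byte[0]=F0: 4-byte lead, need 3 cont bytes. acc=0x0
Byte[1]=91: continuation. acc=(acc<<6)|0x11=0x11
Byte[2]=90: continuation. acc=(acc<<6)|0x10=0x450
Byte[3]=BA: continuation. acc=(acc<<6)|0x3A=0x1143A
Completed: cp=U+1143A (starts at byte 0)
Byte[4]=D0: 2-byte lead, need 1 cont bytes. acc=0x10
Byte[5]=8B: continuation. acc=(acc<<6)|0x0B=0x40B
Completed: cp=U+040B (starts at byte 4)
Byte[6]=DD: 2-byte lead, need 1 cont bytes. acc=0x1D
Byte[7]=8A: continuation. acc=(acc<<6)|0x0A=0x74A
Completed: cp=U+074A (starts at byte 6)
Byte[8]=F0: 4-byte lead, need 3 cont bytes. acc=0x0
Byte[9]=AC: continuation. acc=(acc<<6)|0x2C=0x2C
Byte[10]=A9: continuation. acc=(acc<<6)|0x29=0xB29
Byte[11]=BC: continuation. acc=(acc<<6)|0x3C=0x2CA7C
Completed: cp=U+2CA7C (starts at byte 8)
Byte[12]=C6: 2-byte lead, need 1 cont bytes. acc=0x6
Byte[13]=AC: continuation. acc=(acc<<6)|0x2C=0x1AC
Completed: cp=U+01AC (starts at byte 12)
Byte[14]=EC: 3-byte lead, need 2 cont bytes. acc=0xC
Byte[15]=98: continuation. acc=(acc<<6)|0x18=0x318
Byte[16]=AF: continuation. acc=(acc<<6)|0x2F=0xC62F
Completed: cp=U+C62F (starts at byte 14)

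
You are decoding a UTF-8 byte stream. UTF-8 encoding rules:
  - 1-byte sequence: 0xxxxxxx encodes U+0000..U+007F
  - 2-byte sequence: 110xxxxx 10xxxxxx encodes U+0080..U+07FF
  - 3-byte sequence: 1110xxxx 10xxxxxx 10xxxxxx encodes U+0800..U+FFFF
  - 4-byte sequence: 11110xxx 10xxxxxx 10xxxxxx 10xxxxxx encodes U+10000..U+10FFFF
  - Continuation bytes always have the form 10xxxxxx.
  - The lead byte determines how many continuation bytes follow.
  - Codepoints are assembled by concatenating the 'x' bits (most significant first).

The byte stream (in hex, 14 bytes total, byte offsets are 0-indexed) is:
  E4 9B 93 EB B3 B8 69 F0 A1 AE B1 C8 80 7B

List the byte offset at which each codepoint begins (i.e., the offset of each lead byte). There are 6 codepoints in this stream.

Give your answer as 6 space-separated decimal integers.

Byte[0]=E4: 3-byte lead, need 2 cont bytes. acc=0x4
Byte[1]=9B: continuation. acc=(acc<<6)|0x1B=0x11B
Byte[2]=93: continuation. acc=(acc<<6)|0x13=0x46D3
Completed: cp=U+46D3 (starts at byte 0)
Byte[3]=EB: 3-byte lead, need 2 cont bytes. acc=0xB
Byte[4]=B3: continuation. acc=(acc<<6)|0x33=0x2F3
Byte[5]=B8: continuation. acc=(acc<<6)|0x38=0xBCF8
Completed: cp=U+BCF8 (starts at byte 3)
Byte[6]=69: 1-byte ASCII. cp=U+0069
Byte[7]=F0: 4-byte lead, need 3 cont bytes. acc=0x0
Byte[8]=A1: continuation. acc=(acc<<6)|0x21=0x21
Byte[9]=AE: continuation. acc=(acc<<6)|0x2E=0x86E
Byte[10]=B1: continuation. acc=(acc<<6)|0x31=0x21BB1
Completed: cp=U+21BB1 (starts at byte 7)
Byte[11]=C8: 2-byte lead, need 1 cont bytes. acc=0x8
Byte[12]=80: continuation. acc=(acc<<6)|0x00=0x200
Completed: cp=U+0200 (starts at byte 11)
Byte[13]=7B: 1-byte ASCII. cp=U+007B

Answer: 0 3 6 7 11 13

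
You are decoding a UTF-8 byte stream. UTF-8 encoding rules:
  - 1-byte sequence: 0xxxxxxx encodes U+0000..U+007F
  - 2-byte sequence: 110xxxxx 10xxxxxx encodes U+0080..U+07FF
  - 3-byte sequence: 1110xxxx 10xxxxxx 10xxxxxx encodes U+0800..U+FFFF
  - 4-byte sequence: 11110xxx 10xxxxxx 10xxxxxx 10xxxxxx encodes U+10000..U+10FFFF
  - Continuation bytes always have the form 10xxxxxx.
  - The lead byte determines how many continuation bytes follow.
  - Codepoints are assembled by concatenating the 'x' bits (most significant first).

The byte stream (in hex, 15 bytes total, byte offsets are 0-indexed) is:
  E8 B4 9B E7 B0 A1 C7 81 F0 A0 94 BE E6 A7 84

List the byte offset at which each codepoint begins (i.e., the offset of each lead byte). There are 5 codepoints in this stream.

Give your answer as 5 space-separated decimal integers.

Byte[0]=E8: 3-byte lead, need 2 cont bytes. acc=0x8
Byte[1]=B4: continuation. acc=(acc<<6)|0x34=0x234
Byte[2]=9B: continuation. acc=(acc<<6)|0x1B=0x8D1B
Completed: cp=U+8D1B (starts at byte 0)
Byte[3]=E7: 3-byte lead, need 2 cont bytes. acc=0x7
Byte[4]=B0: continuation. acc=(acc<<6)|0x30=0x1F0
Byte[5]=A1: continuation. acc=(acc<<6)|0x21=0x7C21
Completed: cp=U+7C21 (starts at byte 3)
Byte[6]=C7: 2-byte lead, need 1 cont bytes. acc=0x7
Byte[7]=81: continuation. acc=(acc<<6)|0x01=0x1C1
Completed: cp=U+01C1 (starts at byte 6)
Byte[8]=F0: 4-byte lead, need 3 cont bytes. acc=0x0
Byte[9]=A0: continuation. acc=(acc<<6)|0x20=0x20
Byte[10]=94: continuation. acc=(acc<<6)|0x14=0x814
Byte[11]=BE: continuation. acc=(acc<<6)|0x3E=0x2053E
Completed: cp=U+2053E (starts at byte 8)
Byte[12]=E6: 3-byte lead, need 2 cont bytes. acc=0x6
Byte[13]=A7: continuation. acc=(acc<<6)|0x27=0x1A7
Byte[14]=84: continuation. acc=(acc<<6)|0x04=0x69C4
Completed: cp=U+69C4 (starts at byte 12)

Answer: 0 3 6 8 12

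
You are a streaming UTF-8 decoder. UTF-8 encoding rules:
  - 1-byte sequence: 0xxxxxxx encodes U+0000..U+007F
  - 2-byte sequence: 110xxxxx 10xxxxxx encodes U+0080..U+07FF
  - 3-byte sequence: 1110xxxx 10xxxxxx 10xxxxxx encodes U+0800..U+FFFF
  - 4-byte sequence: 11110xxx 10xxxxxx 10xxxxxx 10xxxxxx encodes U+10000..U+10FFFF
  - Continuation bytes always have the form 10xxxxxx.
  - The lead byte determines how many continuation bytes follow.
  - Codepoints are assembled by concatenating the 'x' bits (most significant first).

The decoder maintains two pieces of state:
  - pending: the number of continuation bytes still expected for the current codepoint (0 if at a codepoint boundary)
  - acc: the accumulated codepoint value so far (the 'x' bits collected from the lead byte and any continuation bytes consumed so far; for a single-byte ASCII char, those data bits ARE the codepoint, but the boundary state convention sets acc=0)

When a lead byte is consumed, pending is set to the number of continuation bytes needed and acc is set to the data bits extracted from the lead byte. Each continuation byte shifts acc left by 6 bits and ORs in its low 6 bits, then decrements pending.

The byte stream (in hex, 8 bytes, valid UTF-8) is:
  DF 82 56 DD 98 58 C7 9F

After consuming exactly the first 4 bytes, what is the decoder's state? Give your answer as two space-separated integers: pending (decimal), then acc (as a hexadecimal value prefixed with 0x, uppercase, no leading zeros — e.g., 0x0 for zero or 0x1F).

Byte[0]=DF: 2-byte lead. pending=1, acc=0x1F
Byte[1]=82: continuation. acc=(acc<<6)|0x02=0x7C2, pending=0
Byte[2]=56: 1-byte. pending=0, acc=0x0
Byte[3]=DD: 2-byte lead. pending=1, acc=0x1D

Answer: 1 0x1D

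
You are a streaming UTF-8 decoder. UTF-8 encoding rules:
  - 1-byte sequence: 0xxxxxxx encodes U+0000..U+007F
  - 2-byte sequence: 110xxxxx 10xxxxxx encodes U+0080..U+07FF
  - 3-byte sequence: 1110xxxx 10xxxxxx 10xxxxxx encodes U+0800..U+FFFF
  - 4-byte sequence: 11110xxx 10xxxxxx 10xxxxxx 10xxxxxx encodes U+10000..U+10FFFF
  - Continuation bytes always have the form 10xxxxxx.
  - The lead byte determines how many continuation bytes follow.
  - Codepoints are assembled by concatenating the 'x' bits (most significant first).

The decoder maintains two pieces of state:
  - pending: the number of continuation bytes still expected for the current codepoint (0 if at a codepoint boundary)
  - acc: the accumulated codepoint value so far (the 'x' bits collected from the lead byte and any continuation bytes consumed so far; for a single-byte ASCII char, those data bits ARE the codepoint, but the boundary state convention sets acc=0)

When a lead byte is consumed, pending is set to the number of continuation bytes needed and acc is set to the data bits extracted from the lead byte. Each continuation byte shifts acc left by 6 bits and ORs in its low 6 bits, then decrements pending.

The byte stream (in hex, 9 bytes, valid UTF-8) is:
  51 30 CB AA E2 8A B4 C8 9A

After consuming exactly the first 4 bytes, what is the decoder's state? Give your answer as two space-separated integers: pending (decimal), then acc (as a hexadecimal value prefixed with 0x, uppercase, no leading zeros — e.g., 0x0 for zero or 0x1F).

Answer: 0 0x2EA

Derivation:
Byte[0]=51: 1-byte. pending=0, acc=0x0
Byte[1]=30: 1-byte. pending=0, acc=0x0
Byte[2]=CB: 2-byte lead. pending=1, acc=0xB
Byte[3]=AA: continuation. acc=(acc<<6)|0x2A=0x2EA, pending=0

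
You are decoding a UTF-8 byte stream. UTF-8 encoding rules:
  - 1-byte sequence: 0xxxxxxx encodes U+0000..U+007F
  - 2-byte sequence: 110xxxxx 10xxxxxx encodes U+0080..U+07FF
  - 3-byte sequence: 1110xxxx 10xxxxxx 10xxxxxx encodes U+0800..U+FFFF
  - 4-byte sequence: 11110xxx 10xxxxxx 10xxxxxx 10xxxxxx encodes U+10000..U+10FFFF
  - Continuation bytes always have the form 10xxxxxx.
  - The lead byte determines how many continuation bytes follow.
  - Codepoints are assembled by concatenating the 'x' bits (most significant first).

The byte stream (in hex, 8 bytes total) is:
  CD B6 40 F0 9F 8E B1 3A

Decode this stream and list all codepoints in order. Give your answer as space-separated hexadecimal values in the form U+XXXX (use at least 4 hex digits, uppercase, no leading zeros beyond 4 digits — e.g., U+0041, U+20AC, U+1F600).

Byte[0]=CD: 2-byte lead, need 1 cont bytes. acc=0xD
Byte[1]=B6: continuation. acc=(acc<<6)|0x36=0x376
Completed: cp=U+0376 (starts at byte 0)
Byte[2]=40: 1-byte ASCII. cp=U+0040
Byte[3]=F0: 4-byte lead, need 3 cont bytes. acc=0x0
Byte[4]=9F: continuation. acc=(acc<<6)|0x1F=0x1F
Byte[5]=8E: continuation. acc=(acc<<6)|0x0E=0x7CE
Byte[6]=B1: continuation. acc=(acc<<6)|0x31=0x1F3B1
Completed: cp=U+1F3B1 (starts at byte 3)
Byte[7]=3A: 1-byte ASCII. cp=U+003A

Answer: U+0376 U+0040 U+1F3B1 U+003A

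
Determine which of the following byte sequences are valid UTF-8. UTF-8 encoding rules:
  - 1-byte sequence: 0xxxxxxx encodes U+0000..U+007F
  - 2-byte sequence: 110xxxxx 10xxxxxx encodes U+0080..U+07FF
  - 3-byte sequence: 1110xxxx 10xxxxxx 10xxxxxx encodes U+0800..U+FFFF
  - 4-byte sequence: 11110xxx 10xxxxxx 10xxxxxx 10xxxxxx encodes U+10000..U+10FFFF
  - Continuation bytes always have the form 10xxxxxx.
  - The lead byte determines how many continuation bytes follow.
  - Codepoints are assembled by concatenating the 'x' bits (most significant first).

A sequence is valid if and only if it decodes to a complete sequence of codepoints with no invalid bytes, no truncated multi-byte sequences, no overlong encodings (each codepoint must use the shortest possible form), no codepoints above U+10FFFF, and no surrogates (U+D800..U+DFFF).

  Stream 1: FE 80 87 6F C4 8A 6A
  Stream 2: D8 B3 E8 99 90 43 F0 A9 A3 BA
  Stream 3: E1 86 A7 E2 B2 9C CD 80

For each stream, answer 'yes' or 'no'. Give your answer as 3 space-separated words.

Stream 1: error at byte offset 0. INVALID
Stream 2: decodes cleanly. VALID
Stream 3: decodes cleanly. VALID

Answer: no yes yes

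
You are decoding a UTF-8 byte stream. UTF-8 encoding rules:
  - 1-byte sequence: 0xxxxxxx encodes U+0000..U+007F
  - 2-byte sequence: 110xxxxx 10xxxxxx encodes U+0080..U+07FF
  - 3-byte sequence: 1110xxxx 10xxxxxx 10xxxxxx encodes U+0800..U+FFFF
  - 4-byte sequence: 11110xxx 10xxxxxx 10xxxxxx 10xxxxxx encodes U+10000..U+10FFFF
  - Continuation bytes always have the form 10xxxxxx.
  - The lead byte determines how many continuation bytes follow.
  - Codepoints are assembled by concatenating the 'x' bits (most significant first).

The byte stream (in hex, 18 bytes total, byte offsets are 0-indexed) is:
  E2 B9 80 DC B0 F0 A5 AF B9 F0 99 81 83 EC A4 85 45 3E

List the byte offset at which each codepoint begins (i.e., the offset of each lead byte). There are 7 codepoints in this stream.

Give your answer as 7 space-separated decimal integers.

Answer: 0 3 5 9 13 16 17

Derivation:
Byte[0]=E2: 3-byte lead, need 2 cont bytes. acc=0x2
Byte[1]=B9: continuation. acc=(acc<<6)|0x39=0xB9
Byte[2]=80: continuation. acc=(acc<<6)|0x00=0x2E40
Completed: cp=U+2E40 (starts at byte 0)
Byte[3]=DC: 2-byte lead, need 1 cont bytes. acc=0x1C
Byte[4]=B0: continuation. acc=(acc<<6)|0x30=0x730
Completed: cp=U+0730 (starts at byte 3)
Byte[5]=F0: 4-byte lead, need 3 cont bytes. acc=0x0
Byte[6]=A5: continuation. acc=(acc<<6)|0x25=0x25
Byte[7]=AF: continuation. acc=(acc<<6)|0x2F=0x96F
Byte[8]=B9: continuation. acc=(acc<<6)|0x39=0x25BF9
Completed: cp=U+25BF9 (starts at byte 5)
Byte[9]=F0: 4-byte lead, need 3 cont bytes. acc=0x0
Byte[10]=99: continuation. acc=(acc<<6)|0x19=0x19
Byte[11]=81: continuation. acc=(acc<<6)|0x01=0x641
Byte[12]=83: continuation. acc=(acc<<6)|0x03=0x19043
Completed: cp=U+19043 (starts at byte 9)
Byte[13]=EC: 3-byte lead, need 2 cont bytes. acc=0xC
Byte[14]=A4: continuation. acc=(acc<<6)|0x24=0x324
Byte[15]=85: continuation. acc=(acc<<6)|0x05=0xC905
Completed: cp=U+C905 (starts at byte 13)
Byte[16]=45: 1-byte ASCII. cp=U+0045
Byte[17]=3E: 1-byte ASCII. cp=U+003E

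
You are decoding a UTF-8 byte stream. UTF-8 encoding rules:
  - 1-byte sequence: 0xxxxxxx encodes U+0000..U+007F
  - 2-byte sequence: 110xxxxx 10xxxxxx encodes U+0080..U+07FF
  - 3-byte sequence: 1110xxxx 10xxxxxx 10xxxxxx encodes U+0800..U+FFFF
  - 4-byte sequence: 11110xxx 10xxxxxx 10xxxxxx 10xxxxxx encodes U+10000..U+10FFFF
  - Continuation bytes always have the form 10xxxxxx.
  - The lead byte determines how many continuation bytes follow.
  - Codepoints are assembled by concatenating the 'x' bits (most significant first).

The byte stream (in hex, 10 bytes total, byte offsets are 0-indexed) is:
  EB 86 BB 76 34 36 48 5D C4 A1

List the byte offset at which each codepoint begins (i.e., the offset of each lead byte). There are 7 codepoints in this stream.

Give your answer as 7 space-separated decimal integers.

Answer: 0 3 4 5 6 7 8

Derivation:
Byte[0]=EB: 3-byte lead, need 2 cont bytes. acc=0xB
Byte[1]=86: continuation. acc=(acc<<6)|0x06=0x2C6
Byte[2]=BB: continuation. acc=(acc<<6)|0x3B=0xB1BB
Completed: cp=U+B1BB (starts at byte 0)
Byte[3]=76: 1-byte ASCII. cp=U+0076
Byte[4]=34: 1-byte ASCII. cp=U+0034
Byte[5]=36: 1-byte ASCII. cp=U+0036
Byte[6]=48: 1-byte ASCII. cp=U+0048
Byte[7]=5D: 1-byte ASCII. cp=U+005D
Byte[8]=C4: 2-byte lead, need 1 cont bytes. acc=0x4
Byte[9]=A1: continuation. acc=(acc<<6)|0x21=0x121
Completed: cp=U+0121 (starts at byte 8)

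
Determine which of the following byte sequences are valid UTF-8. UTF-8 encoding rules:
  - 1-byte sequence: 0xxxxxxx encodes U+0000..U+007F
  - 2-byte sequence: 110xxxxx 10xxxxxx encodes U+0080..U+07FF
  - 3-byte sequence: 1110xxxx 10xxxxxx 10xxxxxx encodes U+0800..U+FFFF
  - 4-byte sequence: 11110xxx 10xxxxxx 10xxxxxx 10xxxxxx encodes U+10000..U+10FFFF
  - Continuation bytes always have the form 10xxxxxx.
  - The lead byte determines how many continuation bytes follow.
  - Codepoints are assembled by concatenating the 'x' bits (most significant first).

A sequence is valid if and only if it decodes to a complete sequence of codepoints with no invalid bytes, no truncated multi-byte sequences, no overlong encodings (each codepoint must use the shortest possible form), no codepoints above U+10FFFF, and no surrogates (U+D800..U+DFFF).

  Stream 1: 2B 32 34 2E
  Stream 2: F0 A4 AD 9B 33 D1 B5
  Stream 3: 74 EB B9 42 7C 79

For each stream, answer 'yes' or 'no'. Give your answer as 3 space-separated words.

Answer: yes yes no

Derivation:
Stream 1: decodes cleanly. VALID
Stream 2: decodes cleanly. VALID
Stream 3: error at byte offset 3. INVALID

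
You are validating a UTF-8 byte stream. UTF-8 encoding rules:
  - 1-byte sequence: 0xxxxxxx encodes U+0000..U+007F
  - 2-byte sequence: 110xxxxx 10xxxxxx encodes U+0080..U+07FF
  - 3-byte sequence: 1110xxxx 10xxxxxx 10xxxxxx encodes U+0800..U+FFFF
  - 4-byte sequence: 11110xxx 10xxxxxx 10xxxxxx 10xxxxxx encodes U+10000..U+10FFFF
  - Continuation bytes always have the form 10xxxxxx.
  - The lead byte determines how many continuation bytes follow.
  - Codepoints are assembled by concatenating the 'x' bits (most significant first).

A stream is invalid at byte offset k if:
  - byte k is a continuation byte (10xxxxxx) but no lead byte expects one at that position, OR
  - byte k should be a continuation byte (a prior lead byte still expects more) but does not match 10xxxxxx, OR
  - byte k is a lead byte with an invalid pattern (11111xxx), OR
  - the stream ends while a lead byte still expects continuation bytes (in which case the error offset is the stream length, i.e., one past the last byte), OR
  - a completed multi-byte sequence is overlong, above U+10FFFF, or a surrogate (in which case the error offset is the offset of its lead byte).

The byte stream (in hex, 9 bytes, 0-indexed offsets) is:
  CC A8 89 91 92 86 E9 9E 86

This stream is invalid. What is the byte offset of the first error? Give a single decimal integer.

Byte[0]=CC: 2-byte lead, need 1 cont bytes. acc=0xC
Byte[1]=A8: continuation. acc=(acc<<6)|0x28=0x328
Completed: cp=U+0328 (starts at byte 0)
Byte[2]=89: INVALID lead byte (not 0xxx/110x/1110/11110)

Answer: 2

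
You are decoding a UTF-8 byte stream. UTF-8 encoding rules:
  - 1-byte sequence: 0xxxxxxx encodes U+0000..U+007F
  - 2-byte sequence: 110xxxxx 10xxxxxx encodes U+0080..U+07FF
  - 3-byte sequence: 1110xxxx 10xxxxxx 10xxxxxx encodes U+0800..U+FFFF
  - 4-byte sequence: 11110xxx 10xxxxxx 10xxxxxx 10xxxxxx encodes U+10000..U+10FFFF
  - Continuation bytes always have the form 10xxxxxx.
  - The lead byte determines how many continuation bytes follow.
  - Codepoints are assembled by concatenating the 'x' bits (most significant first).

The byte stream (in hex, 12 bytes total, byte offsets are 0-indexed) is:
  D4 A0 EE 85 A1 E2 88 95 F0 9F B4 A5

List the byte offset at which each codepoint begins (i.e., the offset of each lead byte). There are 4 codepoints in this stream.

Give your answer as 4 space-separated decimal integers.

Byte[0]=D4: 2-byte lead, need 1 cont bytes. acc=0x14
Byte[1]=A0: continuation. acc=(acc<<6)|0x20=0x520
Completed: cp=U+0520 (starts at byte 0)
Byte[2]=EE: 3-byte lead, need 2 cont bytes. acc=0xE
Byte[3]=85: continuation. acc=(acc<<6)|0x05=0x385
Byte[4]=A1: continuation. acc=(acc<<6)|0x21=0xE161
Completed: cp=U+E161 (starts at byte 2)
Byte[5]=E2: 3-byte lead, need 2 cont bytes. acc=0x2
Byte[6]=88: continuation. acc=(acc<<6)|0x08=0x88
Byte[7]=95: continuation. acc=(acc<<6)|0x15=0x2215
Completed: cp=U+2215 (starts at byte 5)
Byte[8]=F0: 4-byte lead, need 3 cont bytes. acc=0x0
Byte[9]=9F: continuation. acc=(acc<<6)|0x1F=0x1F
Byte[10]=B4: continuation. acc=(acc<<6)|0x34=0x7F4
Byte[11]=A5: continuation. acc=(acc<<6)|0x25=0x1FD25
Completed: cp=U+1FD25 (starts at byte 8)

Answer: 0 2 5 8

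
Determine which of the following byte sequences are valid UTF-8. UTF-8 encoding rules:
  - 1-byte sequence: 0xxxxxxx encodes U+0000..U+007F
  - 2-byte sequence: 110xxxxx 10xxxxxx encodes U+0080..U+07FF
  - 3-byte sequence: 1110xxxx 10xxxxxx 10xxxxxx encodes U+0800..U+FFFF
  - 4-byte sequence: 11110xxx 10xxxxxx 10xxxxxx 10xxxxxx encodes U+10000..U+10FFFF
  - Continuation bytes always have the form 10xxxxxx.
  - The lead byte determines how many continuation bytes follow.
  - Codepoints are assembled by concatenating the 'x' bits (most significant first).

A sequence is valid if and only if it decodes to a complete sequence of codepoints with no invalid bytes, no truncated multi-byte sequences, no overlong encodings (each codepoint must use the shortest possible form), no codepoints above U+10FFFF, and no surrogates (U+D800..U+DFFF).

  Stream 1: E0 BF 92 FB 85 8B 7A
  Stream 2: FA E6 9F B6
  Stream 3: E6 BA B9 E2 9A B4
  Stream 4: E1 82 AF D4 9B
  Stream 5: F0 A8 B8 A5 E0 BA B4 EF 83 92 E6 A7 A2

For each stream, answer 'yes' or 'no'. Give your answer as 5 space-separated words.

Stream 1: error at byte offset 3. INVALID
Stream 2: error at byte offset 0. INVALID
Stream 3: decodes cleanly. VALID
Stream 4: decodes cleanly. VALID
Stream 5: decodes cleanly. VALID

Answer: no no yes yes yes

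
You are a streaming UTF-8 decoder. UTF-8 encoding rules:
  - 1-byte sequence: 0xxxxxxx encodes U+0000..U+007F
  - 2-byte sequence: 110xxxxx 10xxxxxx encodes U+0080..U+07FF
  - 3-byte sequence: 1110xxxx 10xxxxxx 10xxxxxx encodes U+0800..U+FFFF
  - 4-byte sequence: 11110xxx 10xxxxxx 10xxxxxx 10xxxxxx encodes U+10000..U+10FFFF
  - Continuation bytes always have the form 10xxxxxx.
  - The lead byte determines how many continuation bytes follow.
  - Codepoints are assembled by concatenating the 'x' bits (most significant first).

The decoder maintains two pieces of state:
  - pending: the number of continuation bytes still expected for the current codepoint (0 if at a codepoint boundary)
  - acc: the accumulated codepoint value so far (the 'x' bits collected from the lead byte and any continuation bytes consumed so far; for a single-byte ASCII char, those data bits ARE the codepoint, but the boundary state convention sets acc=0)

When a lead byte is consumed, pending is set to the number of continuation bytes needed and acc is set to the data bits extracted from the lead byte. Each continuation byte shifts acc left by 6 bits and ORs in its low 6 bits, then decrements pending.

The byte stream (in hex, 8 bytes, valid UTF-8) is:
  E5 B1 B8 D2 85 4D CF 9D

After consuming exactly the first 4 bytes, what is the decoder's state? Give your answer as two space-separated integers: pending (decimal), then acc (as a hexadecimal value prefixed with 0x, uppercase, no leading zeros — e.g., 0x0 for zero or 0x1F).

Answer: 1 0x12

Derivation:
Byte[0]=E5: 3-byte lead. pending=2, acc=0x5
Byte[1]=B1: continuation. acc=(acc<<6)|0x31=0x171, pending=1
Byte[2]=B8: continuation. acc=(acc<<6)|0x38=0x5C78, pending=0
Byte[3]=D2: 2-byte lead. pending=1, acc=0x12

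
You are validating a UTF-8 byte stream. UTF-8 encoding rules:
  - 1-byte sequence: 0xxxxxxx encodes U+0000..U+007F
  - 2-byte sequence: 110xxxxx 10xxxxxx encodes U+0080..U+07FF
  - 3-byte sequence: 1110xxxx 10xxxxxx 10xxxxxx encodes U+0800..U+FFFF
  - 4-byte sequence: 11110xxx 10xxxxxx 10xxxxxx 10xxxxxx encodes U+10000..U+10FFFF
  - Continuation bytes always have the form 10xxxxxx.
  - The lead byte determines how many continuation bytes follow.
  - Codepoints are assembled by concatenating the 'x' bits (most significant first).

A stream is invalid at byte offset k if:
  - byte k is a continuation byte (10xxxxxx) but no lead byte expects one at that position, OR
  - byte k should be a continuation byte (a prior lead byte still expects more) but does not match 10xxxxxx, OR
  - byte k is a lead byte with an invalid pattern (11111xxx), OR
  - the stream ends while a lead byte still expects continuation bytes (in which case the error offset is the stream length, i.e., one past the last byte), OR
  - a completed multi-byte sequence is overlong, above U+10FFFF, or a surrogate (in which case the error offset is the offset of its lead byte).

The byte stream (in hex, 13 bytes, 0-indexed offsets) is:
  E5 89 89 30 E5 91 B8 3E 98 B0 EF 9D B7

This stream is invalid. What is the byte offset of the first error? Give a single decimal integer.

Answer: 8

Derivation:
Byte[0]=E5: 3-byte lead, need 2 cont bytes. acc=0x5
Byte[1]=89: continuation. acc=(acc<<6)|0x09=0x149
Byte[2]=89: continuation. acc=(acc<<6)|0x09=0x5249
Completed: cp=U+5249 (starts at byte 0)
Byte[3]=30: 1-byte ASCII. cp=U+0030
Byte[4]=E5: 3-byte lead, need 2 cont bytes. acc=0x5
Byte[5]=91: continuation. acc=(acc<<6)|0x11=0x151
Byte[6]=B8: continuation. acc=(acc<<6)|0x38=0x5478
Completed: cp=U+5478 (starts at byte 4)
Byte[7]=3E: 1-byte ASCII. cp=U+003E
Byte[8]=98: INVALID lead byte (not 0xxx/110x/1110/11110)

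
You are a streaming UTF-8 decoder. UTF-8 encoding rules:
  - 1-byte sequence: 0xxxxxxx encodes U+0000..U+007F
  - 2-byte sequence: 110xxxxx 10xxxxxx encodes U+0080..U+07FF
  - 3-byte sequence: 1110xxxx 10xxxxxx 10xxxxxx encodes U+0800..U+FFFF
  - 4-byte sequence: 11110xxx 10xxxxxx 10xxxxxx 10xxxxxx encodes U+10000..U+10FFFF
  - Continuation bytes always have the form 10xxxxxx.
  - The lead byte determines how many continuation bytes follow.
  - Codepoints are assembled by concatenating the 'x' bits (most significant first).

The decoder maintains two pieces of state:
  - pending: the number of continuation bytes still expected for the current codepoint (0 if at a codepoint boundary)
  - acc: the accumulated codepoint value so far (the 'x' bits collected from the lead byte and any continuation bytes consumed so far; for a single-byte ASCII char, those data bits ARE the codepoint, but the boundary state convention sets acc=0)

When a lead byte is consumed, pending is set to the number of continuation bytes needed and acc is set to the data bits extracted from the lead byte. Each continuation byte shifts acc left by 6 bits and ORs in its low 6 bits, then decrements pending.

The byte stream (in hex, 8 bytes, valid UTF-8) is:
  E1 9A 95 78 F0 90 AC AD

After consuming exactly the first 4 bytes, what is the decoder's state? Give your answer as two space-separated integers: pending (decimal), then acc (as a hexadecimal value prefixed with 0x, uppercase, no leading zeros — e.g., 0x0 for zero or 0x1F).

Byte[0]=E1: 3-byte lead. pending=2, acc=0x1
Byte[1]=9A: continuation. acc=(acc<<6)|0x1A=0x5A, pending=1
Byte[2]=95: continuation. acc=(acc<<6)|0x15=0x1695, pending=0
Byte[3]=78: 1-byte. pending=0, acc=0x0

Answer: 0 0x0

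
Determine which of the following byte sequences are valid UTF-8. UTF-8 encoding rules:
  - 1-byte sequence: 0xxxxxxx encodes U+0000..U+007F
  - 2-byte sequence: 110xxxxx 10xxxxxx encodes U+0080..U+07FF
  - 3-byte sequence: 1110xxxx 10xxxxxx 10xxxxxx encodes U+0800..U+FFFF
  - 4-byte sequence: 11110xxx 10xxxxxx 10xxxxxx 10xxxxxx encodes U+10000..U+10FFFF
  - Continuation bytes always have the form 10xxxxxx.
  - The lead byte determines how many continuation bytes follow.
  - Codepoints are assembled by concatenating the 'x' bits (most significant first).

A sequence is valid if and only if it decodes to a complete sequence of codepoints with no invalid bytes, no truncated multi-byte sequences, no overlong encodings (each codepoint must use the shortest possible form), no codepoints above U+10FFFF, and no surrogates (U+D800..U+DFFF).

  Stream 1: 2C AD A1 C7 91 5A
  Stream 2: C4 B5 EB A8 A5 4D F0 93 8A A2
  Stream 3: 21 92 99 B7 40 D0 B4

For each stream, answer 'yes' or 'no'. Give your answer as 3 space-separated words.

Answer: no yes no

Derivation:
Stream 1: error at byte offset 1. INVALID
Stream 2: decodes cleanly. VALID
Stream 3: error at byte offset 1. INVALID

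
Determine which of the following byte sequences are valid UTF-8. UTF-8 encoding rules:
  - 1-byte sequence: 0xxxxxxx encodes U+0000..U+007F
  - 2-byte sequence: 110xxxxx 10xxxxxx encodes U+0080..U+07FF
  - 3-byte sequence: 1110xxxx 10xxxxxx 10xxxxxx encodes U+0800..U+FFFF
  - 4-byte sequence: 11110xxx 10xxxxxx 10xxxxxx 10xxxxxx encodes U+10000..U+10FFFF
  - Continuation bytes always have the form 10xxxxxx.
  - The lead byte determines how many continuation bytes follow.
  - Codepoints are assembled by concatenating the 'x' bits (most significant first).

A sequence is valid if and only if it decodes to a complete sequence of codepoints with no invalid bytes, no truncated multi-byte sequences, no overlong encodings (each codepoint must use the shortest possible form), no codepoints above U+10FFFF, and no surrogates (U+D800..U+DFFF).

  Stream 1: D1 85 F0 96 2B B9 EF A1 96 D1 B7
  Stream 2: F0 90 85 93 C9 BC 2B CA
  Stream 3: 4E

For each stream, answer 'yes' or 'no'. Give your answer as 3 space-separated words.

Stream 1: error at byte offset 4. INVALID
Stream 2: error at byte offset 8. INVALID
Stream 3: decodes cleanly. VALID

Answer: no no yes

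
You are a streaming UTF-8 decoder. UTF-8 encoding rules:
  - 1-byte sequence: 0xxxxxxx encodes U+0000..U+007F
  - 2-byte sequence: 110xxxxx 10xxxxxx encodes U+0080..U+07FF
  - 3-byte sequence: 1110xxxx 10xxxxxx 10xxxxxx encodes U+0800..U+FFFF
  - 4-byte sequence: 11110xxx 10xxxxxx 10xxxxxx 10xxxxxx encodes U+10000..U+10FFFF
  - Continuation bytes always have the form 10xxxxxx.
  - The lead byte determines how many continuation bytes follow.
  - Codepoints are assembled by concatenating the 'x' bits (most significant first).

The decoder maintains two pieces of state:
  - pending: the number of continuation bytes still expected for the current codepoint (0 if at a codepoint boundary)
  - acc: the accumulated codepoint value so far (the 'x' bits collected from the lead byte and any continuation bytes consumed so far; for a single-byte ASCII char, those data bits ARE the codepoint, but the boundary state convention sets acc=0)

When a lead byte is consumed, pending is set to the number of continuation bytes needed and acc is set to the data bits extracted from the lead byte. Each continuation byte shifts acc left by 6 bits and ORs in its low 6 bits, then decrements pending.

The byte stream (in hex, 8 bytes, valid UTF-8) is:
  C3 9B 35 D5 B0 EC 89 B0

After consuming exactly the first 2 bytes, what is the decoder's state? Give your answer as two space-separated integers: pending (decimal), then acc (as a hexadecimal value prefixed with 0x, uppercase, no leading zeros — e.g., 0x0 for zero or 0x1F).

Answer: 0 0xDB

Derivation:
Byte[0]=C3: 2-byte lead. pending=1, acc=0x3
Byte[1]=9B: continuation. acc=(acc<<6)|0x1B=0xDB, pending=0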